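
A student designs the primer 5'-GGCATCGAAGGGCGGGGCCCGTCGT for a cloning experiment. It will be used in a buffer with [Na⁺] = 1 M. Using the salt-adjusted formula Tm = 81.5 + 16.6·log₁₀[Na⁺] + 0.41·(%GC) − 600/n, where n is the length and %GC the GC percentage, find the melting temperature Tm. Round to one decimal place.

Length n = 25. Counting bases: C=7, T=3, A=3, G=12
G+C = 19, so %GC = 19/25 × 100 = 76%
Salt term: 16.6 × (0) = 0
GC term: 0.41 × 76 = 31.16; length term: −600/25 = −24
Tm = 81.5 + (0) + 31.16 − 24 = 88.66 → 88.7°C

88.7°C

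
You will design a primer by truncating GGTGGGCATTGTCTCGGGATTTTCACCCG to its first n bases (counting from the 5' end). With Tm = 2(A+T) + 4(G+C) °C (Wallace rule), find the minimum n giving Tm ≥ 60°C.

First 17 bases: GGTGGGCATTGTCTCGG → Tm = 56°C (< 60°C)
First 18 bases: GGTGGGCATTGTCTCGGG → Tm = 60°C (≥ 60°C)
Each additional base adds 2°C (A/T) or 4°C (G/C), so Tm is non-decreasing in n; n = 18 is the first length to reach 60°C.

n = 18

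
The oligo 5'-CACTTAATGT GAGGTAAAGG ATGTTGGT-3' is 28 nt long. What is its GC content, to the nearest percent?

Base counts: C=2, T=9, G=9, A=8
G+C = 9 + 2 = 11 out of 28 bases
%GC = 11/28 × 100 = 39.29% ≈ 39%

39%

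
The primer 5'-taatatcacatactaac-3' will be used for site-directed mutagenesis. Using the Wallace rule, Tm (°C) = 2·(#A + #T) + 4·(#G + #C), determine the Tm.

Scanning the sequence gives T=5, C=4, G=0, A=8.
A+T = 13, G+C = 4
Tm = 2×13 + 4×4 = 42°C

42°C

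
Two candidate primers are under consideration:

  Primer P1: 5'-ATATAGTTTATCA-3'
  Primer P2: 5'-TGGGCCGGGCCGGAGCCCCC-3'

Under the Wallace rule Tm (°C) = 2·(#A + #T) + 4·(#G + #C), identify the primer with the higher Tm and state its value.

Primer P2, 76°C

Primer P1: A+T=11, G+C=2 → Tm = 2(11)+4(2) = 30°C
Primer P2: A+T=2, G+C=18 → Tm = 2(2)+4(18) = 76°C
30°C vs 76°C → primer P2 is higher.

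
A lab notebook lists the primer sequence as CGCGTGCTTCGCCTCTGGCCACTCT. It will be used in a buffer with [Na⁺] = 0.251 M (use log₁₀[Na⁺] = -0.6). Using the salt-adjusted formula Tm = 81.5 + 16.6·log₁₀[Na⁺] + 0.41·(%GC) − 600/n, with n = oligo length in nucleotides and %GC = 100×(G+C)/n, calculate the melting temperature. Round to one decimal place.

Length n = 25. T=7, C=11, A=1, G=6
G+C = 17, so %GC = 17/25 × 100 = 68%
Salt term: 16.6 × (-0.6) = -9.96
GC term: 0.41 × 68 = 27.88; length term: −600/25 = −24
Tm = 81.5 + (-9.96) + 27.88 − 24 = 75.42 → 75.4°C

75.4°C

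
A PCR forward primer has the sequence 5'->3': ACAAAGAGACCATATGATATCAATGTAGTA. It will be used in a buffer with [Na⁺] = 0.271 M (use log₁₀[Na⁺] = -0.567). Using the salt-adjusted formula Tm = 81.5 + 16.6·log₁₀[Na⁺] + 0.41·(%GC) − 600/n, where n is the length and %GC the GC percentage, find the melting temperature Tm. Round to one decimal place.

Length n = 30. A=14, G=5, T=7, C=4
G+C = 9, so %GC = 9/30 × 100 = 30%
Salt term: 16.6 × (-0.567) = -9.412
GC term: 0.41 × 30 = 12.3; length term: −600/30 = −20
Tm = 81.5 + (-9.412) + 12.3 − 20 = 64.388 → 64.4°C

64.4°C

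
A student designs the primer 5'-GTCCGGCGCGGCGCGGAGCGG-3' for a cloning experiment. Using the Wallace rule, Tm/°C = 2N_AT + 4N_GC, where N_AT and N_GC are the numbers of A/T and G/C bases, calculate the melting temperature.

Base counts: A=1, T=1, G=12, C=7
AT pairs contribute 2, GC pairs contribute 19.
Tm = 4·19 + 2·2 = 76 + 4 = 80°C

80°C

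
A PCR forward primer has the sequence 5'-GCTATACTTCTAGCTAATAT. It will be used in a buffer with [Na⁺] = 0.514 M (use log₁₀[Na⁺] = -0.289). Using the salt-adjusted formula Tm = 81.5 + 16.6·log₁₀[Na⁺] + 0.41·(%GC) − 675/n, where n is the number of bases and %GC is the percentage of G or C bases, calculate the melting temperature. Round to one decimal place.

55.3°C

Length n = 20. Base counts: C=4, G=2, T=8, A=6
G+C = 6, so %GC = 6/20 × 100 = 30%
Salt term: 16.6 × (-0.289) = -4.797
GC term: 0.41 × 30 = 12.3; length term: −675/20 = −33.75
Tm = 81.5 + (-4.797) + 12.3 − 33.75 = 55.253 → 55.3°C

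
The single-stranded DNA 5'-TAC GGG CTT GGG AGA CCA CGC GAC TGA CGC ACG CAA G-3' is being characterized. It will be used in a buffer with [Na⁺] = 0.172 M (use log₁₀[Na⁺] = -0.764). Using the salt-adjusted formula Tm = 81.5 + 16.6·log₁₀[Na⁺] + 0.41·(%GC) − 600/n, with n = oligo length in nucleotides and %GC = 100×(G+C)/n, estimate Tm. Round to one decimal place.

79.2°C

Length n = 37. G=13, C=11, A=9, T=4
G+C = 24, so %GC = 24/37 × 100 = 64.865%
Salt term: 16.6 × (-0.764) = -12.682
GC term: 0.41 × 64.865 = 26.595; length term: −600/37 = −16.216
Tm = 81.5 + (-12.682) + 26.595 − 16.216 = 79.197 → 79.2°C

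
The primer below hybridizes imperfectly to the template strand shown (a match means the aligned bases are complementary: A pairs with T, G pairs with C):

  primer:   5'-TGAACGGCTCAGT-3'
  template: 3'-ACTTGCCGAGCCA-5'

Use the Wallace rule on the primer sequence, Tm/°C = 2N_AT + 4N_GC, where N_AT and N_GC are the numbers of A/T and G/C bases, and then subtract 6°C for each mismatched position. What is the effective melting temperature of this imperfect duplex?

Primer base counts: A=3, T=3, G=4, C=3 → A+T=6, G+C=7
Perfect-match Tm = 2(6) + 4(7) = 12 + 28 = 40°C
Mismatches (positions where the bases are not complementary): 1 (at position 11)
Effective Tm = 40 − 1×6 = 40 − 6 = 34°C

34°C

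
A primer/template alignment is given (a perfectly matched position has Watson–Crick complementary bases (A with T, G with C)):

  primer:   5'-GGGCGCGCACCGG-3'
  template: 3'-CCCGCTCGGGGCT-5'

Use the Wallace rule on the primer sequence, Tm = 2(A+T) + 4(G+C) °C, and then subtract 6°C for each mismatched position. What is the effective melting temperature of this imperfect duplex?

Primer base counts: A=1, T=0, G=7, C=5 → A+T=1, G+C=12
Perfect-match Tm = 2(1) + 4(12) = 2 + 48 = 50°C
Mismatches (positions where the bases are not complementary): 3 (at positions 6, 9, 13)
Effective Tm = 50 − 3×6 = 50 − 18 = 32°C

32°C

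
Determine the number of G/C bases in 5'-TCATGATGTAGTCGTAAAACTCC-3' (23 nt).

9

Counting bases: T=7, C=5, A=7, G=4
G+C = 4 + 5 = 9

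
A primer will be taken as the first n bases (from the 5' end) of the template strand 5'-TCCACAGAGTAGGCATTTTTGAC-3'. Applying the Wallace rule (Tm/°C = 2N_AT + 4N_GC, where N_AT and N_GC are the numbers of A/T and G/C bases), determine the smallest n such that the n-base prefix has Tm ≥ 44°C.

n = 14

First 13 bases: TCCACAGAGTAGG → Tm = 40°C (< 44°C)
First 14 bases: TCCACAGAGTAGGC → Tm = 44°C (≥ 44°C)
Since every base adds ≥2°C, Tm only increases with n, so the threshold is first crossed at n = 14.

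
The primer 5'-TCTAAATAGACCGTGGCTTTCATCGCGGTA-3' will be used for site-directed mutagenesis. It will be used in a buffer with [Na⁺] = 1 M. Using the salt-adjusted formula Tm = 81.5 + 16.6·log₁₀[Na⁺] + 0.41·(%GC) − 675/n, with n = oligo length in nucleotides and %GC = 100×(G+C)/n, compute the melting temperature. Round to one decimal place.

Length n = 30. Base counts: T=9, G=7, A=7, C=7
G+C = 14, so %GC = 14/30 × 100 = 46.667%
Salt term: 16.6 × (0) = 0
GC term: 0.41 × 46.667 = 19.133; length term: −675/30 = −22.5
Tm = 81.5 + (0) + 19.133 − 22.5 = 78.133 → 78.1°C

78.1°C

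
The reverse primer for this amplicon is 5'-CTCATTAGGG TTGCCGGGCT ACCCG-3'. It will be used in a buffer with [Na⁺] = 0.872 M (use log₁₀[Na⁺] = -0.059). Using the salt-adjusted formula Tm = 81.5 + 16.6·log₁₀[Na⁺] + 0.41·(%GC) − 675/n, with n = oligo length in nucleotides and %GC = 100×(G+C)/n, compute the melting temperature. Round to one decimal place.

79.8°C

Length n = 25. Scanning the sequence gives C=8, A=3, G=8, T=6.
G+C = 16, so %GC = 16/25 × 100 = 64%
Salt term: 16.6 × (-0.059) = -0.979
GC term: 0.41 × 64 = 26.24; length term: −675/25 = −27
Tm = 81.5 + (-0.979) + 26.24 − 27 = 79.761 → 79.8°C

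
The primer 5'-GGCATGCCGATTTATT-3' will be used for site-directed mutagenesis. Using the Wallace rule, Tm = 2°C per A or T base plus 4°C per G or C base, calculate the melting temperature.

Counting bases: T=6, A=3, C=3, G=4
AT pairs contribute 9, GC pairs contribute 7.
Tm = 2(9) + 4(7) = 18 + 28 = 46°C

46°C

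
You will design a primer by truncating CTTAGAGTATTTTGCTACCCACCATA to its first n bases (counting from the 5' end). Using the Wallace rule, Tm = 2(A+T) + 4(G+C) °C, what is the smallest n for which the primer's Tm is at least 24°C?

n = 9

First 8 bases: CTTAGAGT → Tm = 22°C (< 24°C)
First 9 bases: CTTAGAGTA → Tm = 24°C (≥ 24°C)
Each additional base adds 2°C (A/T) or 4°C (G/C), so Tm is non-decreasing in n; n = 9 is the first length to reach 24°C.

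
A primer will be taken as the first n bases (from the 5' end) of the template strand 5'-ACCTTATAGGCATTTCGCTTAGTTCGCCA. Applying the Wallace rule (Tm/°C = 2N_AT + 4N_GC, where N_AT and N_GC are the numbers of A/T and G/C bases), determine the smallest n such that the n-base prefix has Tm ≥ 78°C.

First 26 bases: ACCTTATAGGCATTTCGCTTAGTTCG → Tm = 74°C (< 78°C)
First 27 bases: ACCTTATAGGCATTTCGCTTAGTTCGC → Tm = 78°C (≥ 78°C)
Each additional base adds 2°C (A/T) or 4°C (G/C), so Tm is non-decreasing in n; n = 27 is the first length to reach 78°C.

n = 27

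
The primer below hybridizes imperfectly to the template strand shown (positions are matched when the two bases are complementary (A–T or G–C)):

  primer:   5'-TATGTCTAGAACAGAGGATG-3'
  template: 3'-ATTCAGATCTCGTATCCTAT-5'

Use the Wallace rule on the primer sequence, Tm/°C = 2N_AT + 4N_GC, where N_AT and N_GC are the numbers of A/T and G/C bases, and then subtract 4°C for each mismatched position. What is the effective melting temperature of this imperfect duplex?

Primer base counts: A=7, T=5, G=6, C=2 → A+T=12, G+C=8
Perfect-match Tm = 2(12) + 4(8) = 24 + 32 = 56°C
Mismatches (positions where the bases are not complementary): 4 (at positions 3, 11, 14, 20)
Effective Tm = 56 − 4×4 = 56 − 16 = 40°C

40°C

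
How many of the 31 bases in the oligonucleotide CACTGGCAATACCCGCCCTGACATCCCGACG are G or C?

Scanning the sequence gives A=7, T=4, C=14, G=6.
Total G or C: 6 + 14 = 20

20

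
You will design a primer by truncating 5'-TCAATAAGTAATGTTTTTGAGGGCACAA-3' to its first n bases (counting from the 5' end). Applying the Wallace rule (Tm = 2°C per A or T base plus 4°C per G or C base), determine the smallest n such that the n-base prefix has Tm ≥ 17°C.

First 7 bases: TCAATAA → Tm = 16°C (< 17°C)
First 8 bases: TCAATAAG → Tm = 20°C (≥ 17°C)
Since every base adds ≥2°C, Tm only increases with n, so the threshold is first crossed at n = 8.

n = 8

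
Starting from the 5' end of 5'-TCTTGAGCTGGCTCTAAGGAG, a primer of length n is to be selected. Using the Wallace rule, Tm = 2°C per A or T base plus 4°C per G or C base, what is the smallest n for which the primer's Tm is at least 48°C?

n = 16

First 15 bases: TCTTGAGCTGGCTCT → Tm = 46°C (< 48°C)
First 16 bases: TCTTGAGCTGGCTCTA → Tm = 48°C (≥ 48°C)
Since every base adds ≥2°C, Tm only increases with n, so the threshold is first crossed at n = 16.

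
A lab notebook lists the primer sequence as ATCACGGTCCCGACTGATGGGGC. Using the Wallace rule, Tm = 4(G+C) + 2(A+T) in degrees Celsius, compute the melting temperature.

76°C

Base counts: C=7, A=4, T=4, G=8
A+T = 8, G+C = 15
Tm = 4·15 + 2·8 = 60 + 16 = 76°C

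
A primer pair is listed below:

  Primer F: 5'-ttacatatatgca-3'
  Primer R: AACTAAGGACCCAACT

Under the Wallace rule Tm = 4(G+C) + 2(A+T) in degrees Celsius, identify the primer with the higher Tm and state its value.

Primer R, 46°C

Primer F: A+T=10, G+C=3 → Tm = 2(10)+4(3) = 32°C
Primer R: A+T=9, G+C=7 → Tm = 2(9)+4(7) = 46°C
32°C vs 46°C → primer R is higher.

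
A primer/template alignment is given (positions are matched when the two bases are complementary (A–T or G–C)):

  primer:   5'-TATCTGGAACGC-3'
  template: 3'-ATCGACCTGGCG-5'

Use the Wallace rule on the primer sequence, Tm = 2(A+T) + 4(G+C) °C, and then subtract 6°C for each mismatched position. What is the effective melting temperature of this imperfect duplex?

Primer base counts: A=3, T=3, G=3, C=3 → A+T=6, G+C=6
Perfect-match Tm = 2(6) + 4(6) = 12 + 24 = 36°C
Mismatches (positions where the bases are not complementary): 2 (at positions 3, 9)
Effective Tm = 36 − 2×6 = 36 − 12 = 24°C

24°C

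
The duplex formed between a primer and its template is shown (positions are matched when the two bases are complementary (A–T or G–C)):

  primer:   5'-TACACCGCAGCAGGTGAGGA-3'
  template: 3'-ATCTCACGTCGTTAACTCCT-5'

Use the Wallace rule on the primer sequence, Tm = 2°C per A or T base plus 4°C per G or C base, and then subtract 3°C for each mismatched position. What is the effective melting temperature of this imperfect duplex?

49°C

Primer base counts: A=6, T=2, G=7, C=5 → A+T=8, G+C=12
Perfect-match Tm = 2(8) + 4(12) = 16 + 48 = 64°C
Mismatches (positions where the bases are not complementary): 5 (at positions 3, 5, 6, 13, 14)
Effective Tm = 64 − 5×3 = 64 − 15 = 49°C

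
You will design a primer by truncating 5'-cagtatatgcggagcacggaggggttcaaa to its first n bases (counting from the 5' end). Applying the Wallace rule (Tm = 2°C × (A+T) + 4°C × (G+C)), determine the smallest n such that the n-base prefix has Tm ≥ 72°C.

n = 23

First 22 bases: CAGTATATGCGGAGCACGGAGG → Tm = 70°C (< 72°C)
First 23 bases: CAGTATATGCGGAGCACGGAGGG → Tm = 74°C (≥ 72°C)
Since every base adds ≥2°C, Tm only increases with n, so the threshold is first crossed at n = 23.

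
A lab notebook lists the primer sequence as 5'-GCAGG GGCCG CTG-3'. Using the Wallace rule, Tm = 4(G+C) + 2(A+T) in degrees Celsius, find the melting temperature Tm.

48°C

Base counts: T=1, A=1, C=4, G=7
A+T = 2, G+C = 11
Tm = 2×2 + 4×11 = 48°C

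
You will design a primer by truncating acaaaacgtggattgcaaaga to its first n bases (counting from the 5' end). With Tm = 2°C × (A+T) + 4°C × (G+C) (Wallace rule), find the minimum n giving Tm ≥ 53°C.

First 19 bases: ACAAAACGTGGATTGCAAA → Tm = 52°C (< 53°C)
First 20 bases: ACAAAACGTGGATTGCAAAG → Tm = 56°C (≥ 53°C)
Each additional base adds 2°C (A/T) or 4°C (G/C), so Tm is non-decreasing in n; n = 20 is the first length to reach 53°C.

n = 20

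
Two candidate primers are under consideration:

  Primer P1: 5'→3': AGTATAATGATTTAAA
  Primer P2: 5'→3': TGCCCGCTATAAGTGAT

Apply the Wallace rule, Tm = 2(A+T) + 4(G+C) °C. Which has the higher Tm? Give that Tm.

Primer P1: A+T=14, G+C=2 → Tm = 2(14)+4(2) = 36°C
Primer P2: A+T=9, G+C=8 → Tm = 2(9)+4(8) = 50°C
36°C vs 50°C → primer P2 is higher.

Primer P2, 50°C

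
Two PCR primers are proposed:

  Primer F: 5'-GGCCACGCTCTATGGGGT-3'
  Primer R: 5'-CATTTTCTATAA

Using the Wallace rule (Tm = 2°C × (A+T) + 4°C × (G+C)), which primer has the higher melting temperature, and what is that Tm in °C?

Primer F: A+T=6, G+C=12 → Tm = 2(6)+4(12) = 60°C
Primer R: A+T=10, G+C=2 → Tm = 2(10)+4(2) = 28°C
60°C vs 28°C → primer F is higher.

Primer F, 60°C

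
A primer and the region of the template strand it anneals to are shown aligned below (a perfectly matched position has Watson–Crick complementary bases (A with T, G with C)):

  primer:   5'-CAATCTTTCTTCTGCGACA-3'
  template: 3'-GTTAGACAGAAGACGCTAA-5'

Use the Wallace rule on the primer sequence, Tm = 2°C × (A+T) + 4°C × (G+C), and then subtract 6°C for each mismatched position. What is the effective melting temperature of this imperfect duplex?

Primer base counts: A=4, T=7, G=2, C=6 → A+T=11, G+C=8
Perfect-match Tm = 2(11) + 4(8) = 22 + 32 = 54°C
Mismatches (positions where the bases are not complementary): 3 (at positions 7, 18, 19)
Effective Tm = 54 − 3×6 = 54 − 18 = 36°C

36°C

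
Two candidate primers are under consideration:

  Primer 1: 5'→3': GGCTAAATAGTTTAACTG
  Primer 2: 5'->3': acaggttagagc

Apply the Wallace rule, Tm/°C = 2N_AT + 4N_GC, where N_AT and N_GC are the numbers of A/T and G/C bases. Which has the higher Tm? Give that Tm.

Primer 1: A+T=12, G+C=6 → Tm = 2(12)+4(6) = 48°C
Primer 2: A+T=6, G+C=6 → Tm = 2(6)+4(6) = 36°C
48°C vs 36°C → primer 1 is higher.

Primer 1, 48°C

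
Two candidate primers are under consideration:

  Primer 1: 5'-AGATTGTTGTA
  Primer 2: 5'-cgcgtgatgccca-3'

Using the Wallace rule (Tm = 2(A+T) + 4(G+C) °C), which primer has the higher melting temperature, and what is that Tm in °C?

Primer 1: A+T=8, G+C=3 → Tm = 2(8)+4(3) = 28°C
Primer 2: A+T=4, G+C=9 → Tm = 2(4)+4(9) = 44°C
28°C vs 44°C → primer 2 is higher.

Primer 2, 44°C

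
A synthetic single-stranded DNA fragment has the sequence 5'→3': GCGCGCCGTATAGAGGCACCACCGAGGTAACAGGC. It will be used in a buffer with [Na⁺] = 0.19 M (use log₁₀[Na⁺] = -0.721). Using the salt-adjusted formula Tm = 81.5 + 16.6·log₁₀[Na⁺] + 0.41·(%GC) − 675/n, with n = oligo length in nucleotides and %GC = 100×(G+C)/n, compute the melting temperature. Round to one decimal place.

Length n = 35. Base counts: T=3, C=11, A=9, G=12
G+C = 23, so %GC = 23/35 × 100 = 65.714%
Salt term: 16.6 × (-0.721) = -11.969
GC term: 0.41 × 65.714 = 26.943; length term: −675/35 = −19.286
Tm = 81.5 + (-11.969) + 26.943 − 19.286 = 77.188 → 77.2°C

77.2°C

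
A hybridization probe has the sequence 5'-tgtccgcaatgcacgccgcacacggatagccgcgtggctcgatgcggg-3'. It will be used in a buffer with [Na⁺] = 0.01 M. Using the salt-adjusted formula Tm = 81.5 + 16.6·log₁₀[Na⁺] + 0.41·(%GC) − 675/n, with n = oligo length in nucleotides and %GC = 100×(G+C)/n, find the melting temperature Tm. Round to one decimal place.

Length n = 48. Counting bases: G=17, A=8, C=16, T=7
G+C = 33, so %GC = 33/48 × 100 = 68.75%
Salt term: 16.6 × (-2) = -33.2
GC term: 0.41 × 68.75 = 28.188; length term: −675/48 = −14.062
Tm = 81.5 + (-33.2) + 28.188 − 14.062 = 62.426 → 62.4°C

62.4°C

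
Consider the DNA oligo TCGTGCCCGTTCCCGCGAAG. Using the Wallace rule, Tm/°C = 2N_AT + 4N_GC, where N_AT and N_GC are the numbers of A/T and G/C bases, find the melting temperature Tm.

68°C

Base counts: A=2, G=6, C=8, T=4
AT pairs contribute 6, GC pairs contribute 14.
Tm = 4·14 + 2·6 = 56 + 12 = 68°C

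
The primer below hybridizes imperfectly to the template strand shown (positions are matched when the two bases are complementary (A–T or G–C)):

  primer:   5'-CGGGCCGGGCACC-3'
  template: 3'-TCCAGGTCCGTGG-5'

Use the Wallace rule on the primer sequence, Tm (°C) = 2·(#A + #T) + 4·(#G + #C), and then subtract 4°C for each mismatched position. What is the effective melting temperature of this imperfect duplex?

38°C

Primer base counts: A=1, T=0, G=6, C=6 → A+T=1, G+C=12
Perfect-match Tm = 2(1) + 4(12) = 2 + 48 = 50°C
Mismatches (positions where the bases are not complementary): 3 (at positions 1, 4, 7)
Effective Tm = 50 − 3×4 = 50 − 12 = 38°C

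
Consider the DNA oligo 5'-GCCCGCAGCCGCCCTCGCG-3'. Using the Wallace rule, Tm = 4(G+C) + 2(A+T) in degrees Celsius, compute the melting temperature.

72°C

C=11, G=6, T=1, A=1
A+T = 2, G+C = 17
Tm = 2×2 + 4×17 = 72°C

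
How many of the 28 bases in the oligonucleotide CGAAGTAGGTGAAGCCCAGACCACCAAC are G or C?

16

G=7, A=10, C=9, T=2
G+C = 7 + 9 = 16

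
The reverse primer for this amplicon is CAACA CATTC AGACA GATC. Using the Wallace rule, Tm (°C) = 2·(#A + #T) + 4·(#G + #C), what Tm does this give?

54°C

Scanning the sequence gives A=8, C=6, G=2, T=3.
AT pairs contribute 11, GC pairs contribute 8.
Tm = 4·8 + 2·11 = 32 + 22 = 54°C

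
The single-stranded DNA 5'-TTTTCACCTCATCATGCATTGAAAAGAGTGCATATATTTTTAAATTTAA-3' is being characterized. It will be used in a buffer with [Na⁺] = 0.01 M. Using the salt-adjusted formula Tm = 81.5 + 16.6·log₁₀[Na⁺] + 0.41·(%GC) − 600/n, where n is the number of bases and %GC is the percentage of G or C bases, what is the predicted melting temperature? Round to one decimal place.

46.1°C

Length n = 49. Counting bases: T=20, A=17, G=5, C=7
G+C = 12, so %GC = 12/49 × 100 = 24.49%
Salt term: 16.6 × (-2) = -33.2
GC term: 0.41 × 24.49 = 10.041; length term: −600/49 = −12.245
Tm = 81.5 + (-33.2) + 10.041 − 12.245 = 46.096 → 46.1°C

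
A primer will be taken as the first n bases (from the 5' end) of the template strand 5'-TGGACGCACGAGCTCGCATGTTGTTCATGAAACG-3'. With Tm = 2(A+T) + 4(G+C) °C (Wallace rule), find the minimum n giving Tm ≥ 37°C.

First 11 bases: TGGACGCACGA → Tm = 36°C (< 37°C)
First 12 bases: TGGACGCACGAG → Tm = 40°C (≥ 37°C)
Each additional base adds 2°C (A/T) or 4°C (G/C), so Tm is non-decreasing in n; n = 12 is the first length to reach 37°C.

n = 12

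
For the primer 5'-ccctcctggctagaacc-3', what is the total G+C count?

11

Base counts: G=3, C=8, A=3, T=3
G+C = 3 + 8 = 11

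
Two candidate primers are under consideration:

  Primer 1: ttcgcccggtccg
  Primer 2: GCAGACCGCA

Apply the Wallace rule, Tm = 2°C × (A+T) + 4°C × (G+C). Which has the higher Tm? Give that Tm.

Primer 1: A+T=3, G+C=10 → Tm = 2(3)+4(10) = 46°C
Primer 2: A+T=3, G+C=7 → Tm = 2(3)+4(7) = 34°C
46°C vs 34°C → primer 1 is higher.

Primer 1, 46°C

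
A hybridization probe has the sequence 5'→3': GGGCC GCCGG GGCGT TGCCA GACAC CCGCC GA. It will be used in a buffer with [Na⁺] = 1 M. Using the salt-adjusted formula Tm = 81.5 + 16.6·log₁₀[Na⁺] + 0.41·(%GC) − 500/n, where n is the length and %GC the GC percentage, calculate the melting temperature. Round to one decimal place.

99.2°C

Length n = 32. Counting bases: T=2, G=13, C=13, A=4
G+C = 26, so %GC = 26/32 × 100 = 81.25%
Salt term: 16.6 × (0) = 0
GC term: 0.41 × 81.25 = 33.312; length term: −500/32 = −15.625
Tm = 81.5 + (0) + 33.312 − 15.625 = 99.187 → 99.2°C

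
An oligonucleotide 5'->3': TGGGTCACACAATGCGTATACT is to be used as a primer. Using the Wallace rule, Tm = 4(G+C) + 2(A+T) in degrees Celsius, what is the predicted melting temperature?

Scanning the sequence gives G=5, A=6, T=6, C=5.
AT pairs contribute 12, GC pairs contribute 10.
Tm = 4·10 + 2·12 = 40 + 24 = 64°C

64°C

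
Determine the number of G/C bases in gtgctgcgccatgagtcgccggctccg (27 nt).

Scanning the sequence gives C=10, A=2, T=5, G=10.
Total G or C: 10 + 10 = 20

20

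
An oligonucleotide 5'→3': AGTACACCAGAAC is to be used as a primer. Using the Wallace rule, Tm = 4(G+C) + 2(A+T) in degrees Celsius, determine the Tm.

38°C

Scanning the sequence gives G=2, A=6, C=4, T=1.
A+T = 7, G+C = 6
Tm = 4·6 + 2·7 = 24 + 14 = 38°C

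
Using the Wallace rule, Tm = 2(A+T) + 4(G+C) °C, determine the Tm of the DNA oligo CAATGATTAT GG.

32°C

Scanning the sequence gives T=4, G=3, C=1, A=4.
A+T = 8, G+C = 4
Tm = 2(8) + 4(4) = 16 + 16 = 32°C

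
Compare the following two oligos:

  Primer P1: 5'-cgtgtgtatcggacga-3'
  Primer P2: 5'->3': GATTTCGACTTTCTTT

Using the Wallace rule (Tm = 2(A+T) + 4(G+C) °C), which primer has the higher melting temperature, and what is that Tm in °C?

Primer P1: A+T=7, G+C=9 → Tm = 2(7)+4(9) = 50°C
Primer P2: A+T=11, G+C=5 → Tm = 2(11)+4(5) = 42°C
50°C vs 42°C → primer P1 is higher.

Primer P1, 50°C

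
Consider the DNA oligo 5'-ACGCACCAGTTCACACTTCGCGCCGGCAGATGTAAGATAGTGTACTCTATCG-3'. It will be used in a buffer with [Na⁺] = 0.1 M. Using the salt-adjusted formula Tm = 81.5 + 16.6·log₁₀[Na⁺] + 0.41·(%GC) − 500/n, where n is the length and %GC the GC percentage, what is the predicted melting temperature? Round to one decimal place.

76.6°C

Length n = 52. Counting bases: A=13, T=12, G=12, C=15
G+C = 27, so %GC = 27/52 × 100 = 51.923%
Salt term: 16.6 × (-1) = -16.6
GC term: 0.41 × 51.923 = 21.288; length term: −500/52 = −9.615
Tm = 81.5 + (-16.6) + 21.288 − 9.615 = 76.573 → 76.6°C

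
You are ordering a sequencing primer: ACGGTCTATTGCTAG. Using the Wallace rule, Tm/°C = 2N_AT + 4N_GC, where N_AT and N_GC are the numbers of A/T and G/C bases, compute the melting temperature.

Scanning the sequence gives G=4, A=3, C=3, T=5.
AT pairs contribute 8, GC pairs contribute 7.
Tm = 2×8 + 4×7 = 44°C

44°C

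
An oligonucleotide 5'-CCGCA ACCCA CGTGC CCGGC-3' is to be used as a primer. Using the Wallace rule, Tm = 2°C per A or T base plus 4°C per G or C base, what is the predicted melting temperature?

Counting bases: G=5, C=11, A=3, T=1
AT pairs contribute 4, GC pairs contribute 16.
Tm = 4·16 + 2·4 = 64 + 8 = 72°C

72°C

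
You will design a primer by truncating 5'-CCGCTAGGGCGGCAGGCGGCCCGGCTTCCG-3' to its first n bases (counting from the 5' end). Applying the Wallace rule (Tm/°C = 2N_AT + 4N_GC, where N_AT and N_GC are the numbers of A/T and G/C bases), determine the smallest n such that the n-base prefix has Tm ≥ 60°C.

n = 17

First 16 bases: CCGCTAGGGCGGCAGG → Tm = 58°C (< 60°C)
First 17 bases: CCGCTAGGGCGGCAGGC → Tm = 62°C (≥ 60°C)
Each additional base adds 2°C (A/T) or 4°C (G/C), so Tm is non-decreasing in n; n = 17 is the first length to reach 60°C.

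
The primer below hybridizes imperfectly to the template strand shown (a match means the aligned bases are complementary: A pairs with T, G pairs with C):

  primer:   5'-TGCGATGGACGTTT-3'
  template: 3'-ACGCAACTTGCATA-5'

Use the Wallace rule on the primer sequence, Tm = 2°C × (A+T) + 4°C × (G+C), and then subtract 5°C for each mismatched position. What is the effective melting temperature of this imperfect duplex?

27°C

Primer base counts: A=2, T=5, G=5, C=2 → A+T=7, G+C=7
Perfect-match Tm = 2(7) + 4(7) = 14 + 28 = 42°C
Mismatches (positions where the bases are not complementary): 3 (at positions 5, 8, 13)
Effective Tm = 42 − 3×5 = 42 − 15 = 27°C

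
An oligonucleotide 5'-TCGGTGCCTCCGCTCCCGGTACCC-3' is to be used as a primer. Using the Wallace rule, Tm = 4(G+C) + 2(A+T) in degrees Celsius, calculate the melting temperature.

84°C

Scanning the sequence gives C=12, T=5, G=6, A=1.
AT pairs contribute 6, GC pairs contribute 18.
Tm = 2×6 + 4×18 = 84°C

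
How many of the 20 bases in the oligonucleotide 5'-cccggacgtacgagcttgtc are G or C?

13

T=4, G=6, A=3, C=7
G+C = 6 + 7 = 13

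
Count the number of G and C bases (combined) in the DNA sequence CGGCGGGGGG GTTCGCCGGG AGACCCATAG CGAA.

Base counts: G=16, C=9, T=3, A=6
Total G or C: 16 + 9 = 25

25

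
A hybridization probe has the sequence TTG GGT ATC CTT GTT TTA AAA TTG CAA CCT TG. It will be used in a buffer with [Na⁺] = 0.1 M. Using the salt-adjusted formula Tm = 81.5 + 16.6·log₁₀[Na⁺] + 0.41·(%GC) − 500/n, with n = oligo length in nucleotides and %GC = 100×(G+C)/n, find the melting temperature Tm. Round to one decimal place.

63.4°C

Length n = 32. Scanning the sequence gives T=14, G=6, A=7, C=5.
G+C = 11, so %GC = 11/32 × 100 = 34.375%
Salt term: 16.6 × (-1) = -16.6
GC term: 0.41 × 34.375 = 14.094; length term: −500/32 = −15.625
Tm = 81.5 + (-16.6) + 14.094 − 15.625 = 63.369 → 63.4°C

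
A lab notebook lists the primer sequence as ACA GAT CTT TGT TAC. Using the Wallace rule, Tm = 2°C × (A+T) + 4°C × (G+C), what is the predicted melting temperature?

40°C

Base counts: A=4, T=6, C=3, G=2
AT pairs contribute 10, GC pairs contribute 5.
Tm = 2(10) + 4(5) = 20 + 20 = 40°C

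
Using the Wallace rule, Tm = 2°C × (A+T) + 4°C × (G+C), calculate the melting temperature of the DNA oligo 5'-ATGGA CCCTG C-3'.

Scanning the sequence gives A=2, C=4, G=3, T=2.
So N_AT = 4 and N_GC = 7.
Tm = 4·7 + 2·4 = 28 + 8 = 36°C

36°C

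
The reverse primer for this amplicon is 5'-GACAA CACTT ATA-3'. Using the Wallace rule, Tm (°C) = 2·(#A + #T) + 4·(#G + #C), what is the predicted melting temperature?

Base counts: C=3, G=1, T=3, A=6
So N_AT = 9 and N_GC = 4.
Tm = 4·4 + 2·9 = 16 + 18 = 34°C

34°C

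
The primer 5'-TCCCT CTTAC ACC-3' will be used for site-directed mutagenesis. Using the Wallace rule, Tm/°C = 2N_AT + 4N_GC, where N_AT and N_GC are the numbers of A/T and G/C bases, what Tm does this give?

40°C

A=2, G=0, T=4, C=7
AT pairs contribute 6, GC pairs contribute 7.
Tm = 2(6) + 4(7) = 12 + 28 = 40°C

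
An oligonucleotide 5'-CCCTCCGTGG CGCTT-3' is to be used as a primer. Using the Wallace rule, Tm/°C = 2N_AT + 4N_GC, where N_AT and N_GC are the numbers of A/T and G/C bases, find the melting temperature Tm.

52°C

Counting bases: G=4, T=4, C=7, A=0
A+T = 4, G+C = 11
Tm = 4·11 + 2·4 = 44 + 8 = 52°C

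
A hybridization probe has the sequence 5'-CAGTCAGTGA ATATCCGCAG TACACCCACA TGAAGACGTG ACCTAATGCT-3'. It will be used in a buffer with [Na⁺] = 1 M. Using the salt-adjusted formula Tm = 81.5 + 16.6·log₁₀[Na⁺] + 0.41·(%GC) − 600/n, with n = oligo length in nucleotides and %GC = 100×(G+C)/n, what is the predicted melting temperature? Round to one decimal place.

Length n = 50. Scanning the sequence gives A=16, G=10, C=14, T=10.
G+C = 24, so %GC = 24/50 × 100 = 48%
Salt term: 16.6 × (0) = 0
GC term: 0.41 × 48 = 19.68; length term: −600/50 = −12
Tm = 81.5 + (0) + 19.68 − 12 = 89.18 → 89.2°C

89.2°C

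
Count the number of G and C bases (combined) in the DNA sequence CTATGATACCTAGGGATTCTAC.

9

Scanning the sequence gives G=4, A=6, T=7, C=5.
G+C = 4 + 5 = 9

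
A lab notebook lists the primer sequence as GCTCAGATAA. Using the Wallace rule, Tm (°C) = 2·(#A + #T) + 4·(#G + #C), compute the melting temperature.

Counting bases: C=2, G=2, A=4, T=2
AT pairs contribute 6, GC pairs contribute 4.
Tm = 2×6 + 4×4 = 28°C

28°C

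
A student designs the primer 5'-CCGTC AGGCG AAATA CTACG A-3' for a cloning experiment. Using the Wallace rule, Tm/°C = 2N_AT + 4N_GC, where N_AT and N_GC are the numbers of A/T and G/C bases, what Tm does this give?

64°C

Base counts: A=7, C=6, G=5, T=3
A+T = 10, G+C = 11
Tm = 4·11 + 2·10 = 44 + 20 = 64°C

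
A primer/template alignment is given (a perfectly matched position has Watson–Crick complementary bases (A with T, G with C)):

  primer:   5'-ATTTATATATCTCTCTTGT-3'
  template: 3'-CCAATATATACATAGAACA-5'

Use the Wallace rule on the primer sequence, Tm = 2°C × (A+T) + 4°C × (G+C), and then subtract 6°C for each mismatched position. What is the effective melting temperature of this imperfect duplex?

Primer base counts: A=4, T=11, G=1, C=3 → A+T=15, G+C=4
Perfect-match Tm = 2(15) + 4(4) = 30 + 16 = 46°C
Mismatches (positions where the bases are not complementary): 4 (at positions 1, 2, 11, 13)
Effective Tm = 46 − 4×6 = 46 − 24 = 22°C

22°C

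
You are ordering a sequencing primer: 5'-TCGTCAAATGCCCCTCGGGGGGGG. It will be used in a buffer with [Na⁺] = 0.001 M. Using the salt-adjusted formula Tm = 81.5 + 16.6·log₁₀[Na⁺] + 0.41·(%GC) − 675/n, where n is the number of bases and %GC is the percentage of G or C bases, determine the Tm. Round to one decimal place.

Length n = 24. Base counts: C=7, T=4, A=3, G=10
G+C = 17, so %GC = 17/24 × 100 = 70.833%
Salt term: 16.6 × (-3) = -49.8
GC term: 0.41 × 70.833 = 29.042; length term: −675/24 = −28.125
Tm = 81.5 + (-49.8) + 29.042 − 28.125 = 32.617 → 32.6°C

32.6°C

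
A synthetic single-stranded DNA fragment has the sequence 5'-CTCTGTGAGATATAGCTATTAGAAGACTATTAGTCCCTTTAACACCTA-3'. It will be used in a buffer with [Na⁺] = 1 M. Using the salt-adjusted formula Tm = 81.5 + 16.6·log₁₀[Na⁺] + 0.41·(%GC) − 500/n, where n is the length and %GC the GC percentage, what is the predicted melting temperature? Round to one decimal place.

Length n = 48. Counting bases: A=15, T=16, C=10, G=7
G+C = 17, so %GC = 17/48 × 100 = 35.417%
Salt term: 16.6 × (0) = 0
GC term: 0.41 × 35.417 = 14.521; length term: −500/48 = −10.417
Tm = 81.5 + (0) + 14.521 − 10.417 = 85.604 → 85.6°C

85.6°C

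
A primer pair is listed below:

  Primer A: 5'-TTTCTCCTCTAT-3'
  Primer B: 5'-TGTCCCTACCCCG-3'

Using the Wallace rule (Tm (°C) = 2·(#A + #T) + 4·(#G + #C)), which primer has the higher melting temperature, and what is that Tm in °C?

Primer B, 44°C

Primer A: A+T=8, G+C=4 → Tm = 2(8)+4(4) = 32°C
Primer B: A+T=4, G+C=9 → Tm = 2(4)+4(9) = 44°C
32°C vs 44°C → primer B is higher.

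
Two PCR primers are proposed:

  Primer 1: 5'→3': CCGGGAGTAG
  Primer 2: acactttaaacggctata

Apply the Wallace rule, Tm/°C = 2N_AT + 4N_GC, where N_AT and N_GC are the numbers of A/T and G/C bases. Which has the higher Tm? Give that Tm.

Primer 1: A+T=3, G+C=7 → Tm = 2(3)+4(7) = 34°C
Primer 2: A+T=12, G+C=6 → Tm = 2(12)+4(6) = 48°C
34°C vs 48°C → primer 2 is higher.

Primer 2, 48°C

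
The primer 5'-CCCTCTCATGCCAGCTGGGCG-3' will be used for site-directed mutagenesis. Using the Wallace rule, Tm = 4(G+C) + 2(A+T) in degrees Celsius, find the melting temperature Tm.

72°C

Counting bases: C=9, T=4, G=6, A=2
A+T = 6, G+C = 15
Tm = 4·15 + 2·6 = 60 + 12 = 72°C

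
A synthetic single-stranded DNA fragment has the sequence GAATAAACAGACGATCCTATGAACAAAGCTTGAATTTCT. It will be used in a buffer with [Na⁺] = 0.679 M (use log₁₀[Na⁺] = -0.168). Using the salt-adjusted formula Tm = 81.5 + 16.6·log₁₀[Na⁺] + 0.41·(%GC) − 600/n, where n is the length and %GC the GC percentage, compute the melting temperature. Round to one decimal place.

77.0°C

Length n = 39. Scanning the sequence gives G=6, C=7, T=10, A=16.
G+C = 13, so %GC = 13/39 × 100 = 33.333%
Salt term: 16.6 × (-0.168) = -2.789
GC term: 0.41 × 33.333 = 13.667; length term: −600/39 = −15.385
Tm = 81.5 + (-2.789) + 13.667 − 15.385 = 76.993 → 77.0°C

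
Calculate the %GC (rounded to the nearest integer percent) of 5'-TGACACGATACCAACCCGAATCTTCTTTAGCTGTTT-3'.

42%

Counting bases: A=9, G=5, T=12, C=10
G+C = 5 + 10 = 15 out of 36 bases
%GC = 15/36 × 100 = 41.67% ≈ 42%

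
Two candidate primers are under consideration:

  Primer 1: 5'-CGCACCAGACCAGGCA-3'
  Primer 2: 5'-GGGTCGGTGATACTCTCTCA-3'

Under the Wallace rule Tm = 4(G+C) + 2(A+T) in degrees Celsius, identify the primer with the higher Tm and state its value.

Primer 2, 62°C

Primer 1: A+T=5, G+C=11 → Tm = 2(5)+4(11) = 54°C
Primer 2: A+T=9, G+C=11 → Tm = 2(9)+4(11) = 62°C
54°C vs 62°C → primer 2 is higher.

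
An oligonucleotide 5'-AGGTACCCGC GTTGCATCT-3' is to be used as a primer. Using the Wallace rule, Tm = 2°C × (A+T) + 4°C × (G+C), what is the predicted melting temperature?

60°C

Base counts: C=6, A=3, T=5, G=5
AT pairs contribute 8, GC pairs contribute 11.
Tm = 2(8) + 4(11) = 16 + 44 = 60°C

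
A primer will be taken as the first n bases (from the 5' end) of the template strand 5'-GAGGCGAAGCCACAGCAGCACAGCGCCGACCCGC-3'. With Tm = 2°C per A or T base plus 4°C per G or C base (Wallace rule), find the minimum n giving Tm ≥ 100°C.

n = 30

First 29 bases: GAGGCGAAGCCACAGCAGCACAGCGCCGA → Tm = 98°C (< 100°C)
First 30 bases: GAGGCGAAGCCACAGCAGCACAGCGCCGAC → Tm = 102°C (≥ 100°C)
Each additional base adds 2°C (A/T) or 4°C (G/C), so Tm is non-decreasing in n; n = 30 is the first length to reach 100°C.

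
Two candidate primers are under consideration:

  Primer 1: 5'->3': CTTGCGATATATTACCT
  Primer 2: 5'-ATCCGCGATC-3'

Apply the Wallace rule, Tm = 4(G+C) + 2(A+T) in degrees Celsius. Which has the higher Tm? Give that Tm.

Primer 1, 46°C

Primer 1: A+T=11, G+C=6 → Tm = 2(11)+4(6) = 46°C
Primer 2: A+T=4, G+C=6 → Tm = 2(4)+4(6) = 32°C
46°C vs 32°C → primer 1 is higher.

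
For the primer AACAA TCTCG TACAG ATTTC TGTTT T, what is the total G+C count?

G=3, A=7, C=5, T=11
G+C = 3 + 5 = 8

8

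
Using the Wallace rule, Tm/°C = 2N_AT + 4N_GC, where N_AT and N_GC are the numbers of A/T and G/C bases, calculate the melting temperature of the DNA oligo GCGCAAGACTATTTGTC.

50°C

Base counts: C=4, G=4, A=4, T=5
So N_AT = 9 and N_GC = 8.
Tm = 2(9) + 4(8) = 18 + 32 = 50°C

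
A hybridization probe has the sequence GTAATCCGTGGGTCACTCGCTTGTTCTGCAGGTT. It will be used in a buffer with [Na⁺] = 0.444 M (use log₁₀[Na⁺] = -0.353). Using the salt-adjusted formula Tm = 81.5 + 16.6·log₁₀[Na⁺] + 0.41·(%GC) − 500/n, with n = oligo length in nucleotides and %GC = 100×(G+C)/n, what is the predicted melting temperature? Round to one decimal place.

Length n = 34. Counting bases: T=12, C=8, G=10, A=4
G+C = 18, so %GC = 18/34 × 100 = 52.941%
Salt term: 16.6 × (-0.353) = -5.86
GC term: 0.41 × 52.941 = 21.706; length term: −500/34 = −14.706
Tm = 81.5 + (-5.86) + 21.706 − 14.706 = 82.64 → 82.6°C

82.6°C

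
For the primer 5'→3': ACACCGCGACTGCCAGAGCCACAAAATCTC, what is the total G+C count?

Base counts: T=3, A=10, C=12, G=5
Total G or C: 5 + 12 = 17

17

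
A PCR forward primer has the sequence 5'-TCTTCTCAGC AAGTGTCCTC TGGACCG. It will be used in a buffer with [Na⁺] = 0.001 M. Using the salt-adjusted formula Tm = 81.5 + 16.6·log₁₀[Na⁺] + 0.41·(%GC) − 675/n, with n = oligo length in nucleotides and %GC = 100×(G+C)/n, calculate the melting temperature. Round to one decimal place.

29.5°C

Length n = 27. Base counts: A=4, C=9, G=6, T=8
G+C = 15, so %GC = 15/27 × 100 = 55.556%
Salt term: 16.6 × (-3) = -49.8
GC term: 0.41 × 55.556 = 22.778; length term: −675/27 = −25
Tm = 81.5 + (-49.8) + 22.778 − 25 = 29.478 → 29.5°C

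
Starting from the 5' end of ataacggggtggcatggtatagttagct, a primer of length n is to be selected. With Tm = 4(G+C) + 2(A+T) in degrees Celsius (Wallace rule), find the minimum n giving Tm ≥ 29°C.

n = 10

First 9 bases: ATAACGGGG → Tm = 28°C (< 29°C)
First 10 bases: ATAACGGGGT → Tm = 30°C (≥ 29°C)
Since every base adds ≥2°C, Tm only increases with n, so the threshold is first crossed at n = 10.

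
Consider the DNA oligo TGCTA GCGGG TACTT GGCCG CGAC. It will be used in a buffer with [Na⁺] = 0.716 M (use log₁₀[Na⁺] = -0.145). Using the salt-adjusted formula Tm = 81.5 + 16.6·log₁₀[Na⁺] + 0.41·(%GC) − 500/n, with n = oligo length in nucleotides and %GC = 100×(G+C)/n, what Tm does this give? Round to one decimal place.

Length n = 24. Base counts: C=7, G=9, T=5, A=3
G+C = 16, so %GC = 16/24 × 100 = 66.667%
Salt term: 16.6 × (-0.145) = -2.407
GC term: 0.41 × 66.667 = 27.333; length term: −500/24 = −20.833
Tm = 81.5 + (-2.407) + 27.333 − 20.833 = 85.593 → 85.6°C

85.6°C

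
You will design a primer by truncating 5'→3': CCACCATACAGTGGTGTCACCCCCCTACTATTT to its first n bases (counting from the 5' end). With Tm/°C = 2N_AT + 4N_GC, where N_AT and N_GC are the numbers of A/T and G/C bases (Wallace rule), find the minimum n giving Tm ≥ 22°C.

n = 7

First 6 bases: CCACCA → Tm = 20°C (< 22°C)
First 7 bases: CCACCAT → Tm = 22°C (≥ 22°C)
Since every base adds ≥2°C, Tm only increases with n, so the threshold is first crossed at n = 7.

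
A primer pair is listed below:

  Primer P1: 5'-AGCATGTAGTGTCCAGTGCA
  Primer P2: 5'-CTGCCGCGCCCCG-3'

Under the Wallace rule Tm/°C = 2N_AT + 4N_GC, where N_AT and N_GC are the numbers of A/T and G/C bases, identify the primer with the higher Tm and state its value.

Primer P1: A+T=10, G+C=10 → Tm = 2(10)+4(10) = 60°C
Primer P2: A+T=1, G+C=12 → Tm = 2(1)+4(12) = 50°C
60°C vs 50°C → primer P1 is higher.

Primer P1, 60°C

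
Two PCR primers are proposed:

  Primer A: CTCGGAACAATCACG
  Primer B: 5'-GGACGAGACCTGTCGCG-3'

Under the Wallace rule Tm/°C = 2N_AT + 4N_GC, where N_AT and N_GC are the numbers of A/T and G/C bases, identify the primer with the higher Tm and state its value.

Primer A: A+T=7, G+C=8 → Tm = 2(7)+4(8) = 46°C
Primer B: A+T=5, G+C=12 → Tm = 2(5)+4(12) = 58°C
46°C vs 58°C → primer B is higher.

Primer B, 58°C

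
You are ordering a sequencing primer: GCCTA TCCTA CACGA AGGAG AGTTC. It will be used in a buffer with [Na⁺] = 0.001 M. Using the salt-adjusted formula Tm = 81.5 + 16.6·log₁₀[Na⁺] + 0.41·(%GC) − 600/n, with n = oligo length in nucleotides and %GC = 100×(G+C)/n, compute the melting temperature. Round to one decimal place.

29.0°C

Length n = 25. Scanning the sequence gives C=7, A=7, T=5, G=6.
G+C = 13, so %GC = 13/25 × 100 = 52%
Salt term: 16.6 × (-3) = -49.8
GC term: 0.41 × 52 = 21.32; length term: −600/25 = −24
Tm = 81.5 + (-49.8) + 21.32 − 24 = 29.02 → 29.0°C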